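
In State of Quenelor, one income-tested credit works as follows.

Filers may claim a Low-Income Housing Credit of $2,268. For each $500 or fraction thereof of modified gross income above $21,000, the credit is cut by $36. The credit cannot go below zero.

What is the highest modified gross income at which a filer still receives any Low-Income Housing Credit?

After 62 increments the reduction is 62 × $36 = $2,232, leaving $36; one more increment wipes it out. Increment 62 ends at excess 62 × $500 = $31,000, so the highest qualifying income is $21,000 + $31,000 = $52,000.

$52,000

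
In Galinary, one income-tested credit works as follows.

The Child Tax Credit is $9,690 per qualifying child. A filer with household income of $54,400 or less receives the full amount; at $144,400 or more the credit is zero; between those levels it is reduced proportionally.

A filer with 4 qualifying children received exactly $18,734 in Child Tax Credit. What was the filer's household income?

Full credit = 4 × $9,690 = $38,760.
$18,734 is 18,734/38,760 of the full $38,760, so 20,026/38,760 of the $90,000 range has been used: income = $54,400 + $90,000 × 20,026/38,760 = $100,900.

$100,900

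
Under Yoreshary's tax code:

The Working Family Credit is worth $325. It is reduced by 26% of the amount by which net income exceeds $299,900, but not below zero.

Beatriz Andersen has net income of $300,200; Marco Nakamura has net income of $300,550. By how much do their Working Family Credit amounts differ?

$91

Beatriz ($300,200): Working Family Credit: 26% of the $300 excess over $299,900 is $78; credit = $325 − $78 = $247.
Marco ($300,550): Working Family Credit: 26% of the $650 excess over $299,900 is $169; credit = $325 − $169 = $156.
Difference: |$247 − $156| = $91.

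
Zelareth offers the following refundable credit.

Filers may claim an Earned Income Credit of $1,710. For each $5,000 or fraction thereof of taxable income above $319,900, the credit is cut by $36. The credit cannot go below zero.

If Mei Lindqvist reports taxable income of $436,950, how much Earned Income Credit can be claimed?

Earned Income Credit: income exceeds $319,900 by $117,050, which is 24 full-or-partial $5,000 increments; reduction = 24 × $36 = $864, leaving $846.

$846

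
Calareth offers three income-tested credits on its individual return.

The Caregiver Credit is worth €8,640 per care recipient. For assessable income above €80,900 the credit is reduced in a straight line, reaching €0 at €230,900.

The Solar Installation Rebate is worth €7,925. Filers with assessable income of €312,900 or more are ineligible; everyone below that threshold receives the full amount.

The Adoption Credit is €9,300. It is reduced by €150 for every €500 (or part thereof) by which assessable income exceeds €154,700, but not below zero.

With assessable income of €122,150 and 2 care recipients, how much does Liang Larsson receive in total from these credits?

€29,753

Caregiver Credit: base = 2 × €8,640 = €17,280. €122,150 is €41,250 into a €150,000 phase-out range, leaving 108,750/150,000 of the credit: €17,280 × 108,750/150,000 = €12,528.
Solar Installation Rebate: €122,150 is below the €312,900 cutoff, so the full €7,925 applies.
Adoption Credit: €122,150 is at or below the €154,700 threshold, so the full €9,300 applies.
Total: €12,528 + €7,925 + €9,300 = €29,753.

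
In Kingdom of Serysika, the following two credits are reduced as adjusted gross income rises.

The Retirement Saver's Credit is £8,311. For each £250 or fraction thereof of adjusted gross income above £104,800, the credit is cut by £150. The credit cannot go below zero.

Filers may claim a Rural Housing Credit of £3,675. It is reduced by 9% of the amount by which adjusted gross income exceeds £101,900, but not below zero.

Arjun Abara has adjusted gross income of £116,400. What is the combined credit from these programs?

Retirement Saver's Credit: income exceeds £104,800 by £11,600, which is 47 full-or-partial £250 increments; reduction = 47 × £150 = £7,050, leaving £1,261.
Rural Housing Credit: 9% of the £14,500 excess over £101,900 is £1,305; credit = £3,675 − £1,305 = £2,370.
Total: £1,261 + £2,370 = £3,631.

£3,631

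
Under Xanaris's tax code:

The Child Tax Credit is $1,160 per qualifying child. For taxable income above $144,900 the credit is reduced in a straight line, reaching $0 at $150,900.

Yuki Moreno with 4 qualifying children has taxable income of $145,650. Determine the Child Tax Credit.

$4,060

Child Tax Credit: base = 4 × $1,160 = $4,640. $145,650 is $750 into a $6,000 phase-out range, leaving 5,250/6,000 of the credit: $4,640 × 5,250/6,000 = $4,060.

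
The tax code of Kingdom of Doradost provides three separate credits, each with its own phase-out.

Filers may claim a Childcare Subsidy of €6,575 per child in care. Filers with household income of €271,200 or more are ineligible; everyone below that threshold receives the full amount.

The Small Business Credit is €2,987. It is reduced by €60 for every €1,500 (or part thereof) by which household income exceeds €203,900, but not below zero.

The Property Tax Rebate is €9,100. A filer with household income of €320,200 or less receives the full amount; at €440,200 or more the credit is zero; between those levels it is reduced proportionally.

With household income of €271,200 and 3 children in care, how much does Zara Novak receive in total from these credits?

€9,387

Childcare Subsidy: base = 3 × €6,575 = €19,725. €271,200 meets or exceeds the €271,200 cutoff, so the credit is €0.
Small Business Credit: income exceeds €203,900 by €67,300, which is 45 full-or-partial €1,500 increments; reduction = 45 × €60 = €2,700, leaving €287.
Property Tax Rebate: €271,200 is at or below the €320,200 threshold, so the full €9,100 applies.
Total: €0 + €287 + €9,100 = €9,387.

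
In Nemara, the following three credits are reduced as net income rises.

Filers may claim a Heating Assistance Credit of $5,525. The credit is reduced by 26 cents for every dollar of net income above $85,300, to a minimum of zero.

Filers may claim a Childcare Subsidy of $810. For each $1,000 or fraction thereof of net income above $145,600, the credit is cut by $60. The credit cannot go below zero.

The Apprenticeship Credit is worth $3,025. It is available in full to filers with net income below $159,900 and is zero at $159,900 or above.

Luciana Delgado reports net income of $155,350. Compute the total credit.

Heating Assistance Credit: 26% of the $70,050 excess over $85,300 is $18,213 ≥ base, so the credit is $0.
Childcare Subsidy: income exceeds $145,600 by $9,750, which is 10 full-or-partial $1,000 increments; reduction = 10 × $60 = $600, leaving $210.
Apprenticeship Credit: $155,350 is below the $159,900 cutoff, so the full $3,025 applies.
Total: $0 + $210 + $3,025 = $3,235.

$3,235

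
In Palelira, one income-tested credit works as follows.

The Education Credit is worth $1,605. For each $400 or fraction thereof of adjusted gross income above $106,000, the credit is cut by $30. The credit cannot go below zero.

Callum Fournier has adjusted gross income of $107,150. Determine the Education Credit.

$1,515

Education Credit: income exceeds $106,000 by $1,150, which is 3 full-or-partial $400 increments; reduction = 3 × $30 = $90, leaving $1,515.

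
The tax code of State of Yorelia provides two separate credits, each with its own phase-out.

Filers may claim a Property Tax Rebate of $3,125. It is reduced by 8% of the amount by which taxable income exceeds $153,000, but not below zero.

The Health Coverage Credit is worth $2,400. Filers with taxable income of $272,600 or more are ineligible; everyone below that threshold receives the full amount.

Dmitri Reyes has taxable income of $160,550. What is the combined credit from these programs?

$4,921

Property Tax Rebate: 8% of the $7,550 excess over $153,000 is $604; credit = $3,125 − $604 = $2,521.
Health Coverage Credit: $160,550 is below the $272,600 cutoff, so the full $2,400 applies.
Total: $2,521 + $2,400 = $4,921.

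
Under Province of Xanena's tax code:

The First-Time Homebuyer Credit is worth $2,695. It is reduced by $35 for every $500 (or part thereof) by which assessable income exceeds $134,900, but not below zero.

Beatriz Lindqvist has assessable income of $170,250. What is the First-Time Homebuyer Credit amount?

$210

First-Time Homebuyer Credit: income exceeds $134,900 by $35,350, which is 71 full-or-partial $500 increments; reduction = 71 × $35 = $2,485, leaving $210.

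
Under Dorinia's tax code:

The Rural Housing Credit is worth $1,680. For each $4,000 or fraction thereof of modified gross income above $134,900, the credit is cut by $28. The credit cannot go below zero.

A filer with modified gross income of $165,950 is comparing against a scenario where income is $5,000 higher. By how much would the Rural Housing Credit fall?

At $165,950 — income exceeds $134,900 by $31,050, which is 8 full-or-partial $4,000 increments; reduction = 8 × $28 = $224, leaving $1,456.
At $170,950 — income exceeds $134,900 by $36,050, which is 10 full-or-partial $4,000 increments; reduction = 10 × $28 = $280, leaving $1,400.
Lost: $1,456 − $1,400 = $56.

$56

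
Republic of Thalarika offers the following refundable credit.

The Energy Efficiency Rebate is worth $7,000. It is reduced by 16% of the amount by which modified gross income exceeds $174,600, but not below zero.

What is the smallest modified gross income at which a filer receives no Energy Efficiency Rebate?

$218,350

The credit falls by 16% of each dollar above $174,600, so it reaches zero when the excess is $7,000 / 16% = $43,750: income = $174,600 + $43,750 = $218,350.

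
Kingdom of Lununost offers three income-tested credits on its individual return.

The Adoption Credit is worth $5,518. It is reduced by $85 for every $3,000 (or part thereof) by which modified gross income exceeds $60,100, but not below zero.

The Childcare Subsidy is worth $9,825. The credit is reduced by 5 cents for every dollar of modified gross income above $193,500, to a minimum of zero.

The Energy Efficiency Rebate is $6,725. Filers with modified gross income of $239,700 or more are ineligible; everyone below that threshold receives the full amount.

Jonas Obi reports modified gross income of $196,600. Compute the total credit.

$18,003

Adoption Credit: income exceeds $60,100 by $136,500, which is 46 full-or-partial $3,000 increments; reduction = 46 × $85 = $3,910, leaving $1,608.
Childcare Subsidy: 5% of the $3,100 excess over $193,500 is $155; credit = $9,825 − $155 = $9,670.
Energy Efficiency Rebate: $196,600 is below the $239,700 cutoff, so the full $6,725 applies.
Total: $1,608 + $9,670 + $6,725 = $18,003.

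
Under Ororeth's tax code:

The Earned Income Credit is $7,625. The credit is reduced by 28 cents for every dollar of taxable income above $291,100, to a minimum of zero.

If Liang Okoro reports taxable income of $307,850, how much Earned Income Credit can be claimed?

Earned Income Credit: 28% of the $16,750 excess over $291,100 is $4,690; credit = $7,625 − $4,690 = $2,935.

$2,935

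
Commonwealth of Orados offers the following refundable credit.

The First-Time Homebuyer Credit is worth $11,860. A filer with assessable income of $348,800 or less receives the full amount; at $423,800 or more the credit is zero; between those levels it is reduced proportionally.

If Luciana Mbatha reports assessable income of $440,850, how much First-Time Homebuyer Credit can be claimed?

$0

First-Time Homebuyer Credit: $440,850 is at or above $423,800, so the credit is $0.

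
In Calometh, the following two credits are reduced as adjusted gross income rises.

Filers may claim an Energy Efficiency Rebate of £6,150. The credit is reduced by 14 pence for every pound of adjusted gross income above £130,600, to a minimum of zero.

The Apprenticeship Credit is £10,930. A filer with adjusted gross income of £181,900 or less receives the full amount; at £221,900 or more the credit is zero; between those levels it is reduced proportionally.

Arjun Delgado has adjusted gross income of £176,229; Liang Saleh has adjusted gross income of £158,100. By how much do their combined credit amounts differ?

Arjun (£176,229): Energy Efficiency Rebate: 14% of the £45,629 excess over £130,600 is £6,388.06 ≥ base, so the credit is £0. Apprenticeship Credit: £176,229 is at or below the £181,900 threshold, so the full £10,930 applies. total £0 + £10,930 = £10,930
Liang (£158,100): Energy Efficiency Rebate: 14% of the £27,500 excess over £130,600 is £3,850; credit = £6,150 − £3,850 = £2,300. Apprenticeship Credit: £158,100 is at or below the £181,900 threshold, so the full £10,930 applies. total £2,300 + £10,930 = £13,230
Difference: |£10,930 − £13,230| = £2,300.

£2,300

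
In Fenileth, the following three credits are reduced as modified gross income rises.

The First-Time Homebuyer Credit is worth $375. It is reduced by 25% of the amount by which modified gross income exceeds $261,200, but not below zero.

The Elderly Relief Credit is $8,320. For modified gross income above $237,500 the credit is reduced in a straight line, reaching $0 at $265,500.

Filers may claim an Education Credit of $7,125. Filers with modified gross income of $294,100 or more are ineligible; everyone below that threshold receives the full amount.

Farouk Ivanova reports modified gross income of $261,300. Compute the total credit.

First-Time Homebuyer Credit: 25% of the $100 excess over $261,200 is $25; credit = $375 − $25 = $350.
Elderly Relief Credit: $261,300 is $23,800 into a $28,000 phase-out range, leaving 4,200/28,000 of the credit: $8,320 × 4,200/28,000 = $1,248.
Education Credit: $261,300 is below the $294,100 cutoff, so the full $7,125 applies.
Total: $350 + $1,248 + $7,125 = $8,723.

$8,723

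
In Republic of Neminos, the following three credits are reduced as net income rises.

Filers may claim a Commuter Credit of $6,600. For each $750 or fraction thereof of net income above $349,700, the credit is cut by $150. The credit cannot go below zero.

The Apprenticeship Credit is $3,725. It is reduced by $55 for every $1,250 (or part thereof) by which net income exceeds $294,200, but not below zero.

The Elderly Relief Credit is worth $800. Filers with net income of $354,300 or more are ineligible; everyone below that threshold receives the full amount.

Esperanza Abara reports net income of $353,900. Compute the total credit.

$7,585

Commuter Credit: income exceeds $349,700 by $4,200, which is 6 full-or-partial $750 increments; reduction = 6 × $150 = $900, leaving $5,700.
Apprenticeship Credit: income exceeds $294,200 by $59,700, which is 48 full-or-partial $1,250 increments; reduction = 48 × $55 = $2,640, leaving $1,085.
Elderly Relief Credit: $353,900 is below the $354,300 cutoff, so the full $800 applies.
Total: $5,700 + $1,085 + $800 = $7,585.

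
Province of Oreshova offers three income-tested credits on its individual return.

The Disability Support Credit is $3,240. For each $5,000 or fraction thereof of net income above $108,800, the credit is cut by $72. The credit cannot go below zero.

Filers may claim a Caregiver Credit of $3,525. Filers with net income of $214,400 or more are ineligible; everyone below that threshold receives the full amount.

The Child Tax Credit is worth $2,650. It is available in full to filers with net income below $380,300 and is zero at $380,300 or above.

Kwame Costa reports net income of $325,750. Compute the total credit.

Disability Support Credit: income exceeds $108,800 by $216,950, which is 44 full-or-partial $5,000 increments; reduction = 44 × $72 = $3,168, leaving $72.
Caregiver Credit: $325,750 meets or exceeds the $214,400 cutoff, so the credit is $0.
Child Tax Credit: $325,750 is below the $380,300 cutoff, so the full $2,650 applies.
Total: $72 + $0 + $2,650 = $2,722.

$2,722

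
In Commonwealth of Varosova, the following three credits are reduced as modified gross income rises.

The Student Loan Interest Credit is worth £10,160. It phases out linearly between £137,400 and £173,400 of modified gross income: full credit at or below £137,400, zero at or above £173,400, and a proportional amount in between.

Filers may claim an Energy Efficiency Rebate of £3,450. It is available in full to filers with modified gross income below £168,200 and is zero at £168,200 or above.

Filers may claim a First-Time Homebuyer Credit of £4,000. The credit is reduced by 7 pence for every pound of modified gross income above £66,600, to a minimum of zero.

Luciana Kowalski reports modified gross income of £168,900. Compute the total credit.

Student Loan Interest Credit: £168,900 is £31,500 into a £36,000 phase-out range, leaving 4,500/36,000 of the credit: £10,160 × 4,500/36,000 = £1,270.
Energy Efficiency Rebate: £168,900 meets or exceeds the £168,200 cutoff, so the credit is £0.
First-Time Homebuyer Credit: 7% of the £102,300 excess over £66,600 is £7,161 ≥ base, so the credit is £0.
Total: £1,270 + £0 + £0 = £1,270.

£1,270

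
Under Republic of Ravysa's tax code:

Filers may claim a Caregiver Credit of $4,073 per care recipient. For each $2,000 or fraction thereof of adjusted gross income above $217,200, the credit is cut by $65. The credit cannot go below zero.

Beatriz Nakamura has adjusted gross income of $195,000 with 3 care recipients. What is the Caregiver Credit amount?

Caregiver Credit: base = 3 × $4,073 = $12,219. $195,000 is at or below the $217,200 threshold, so the full $12,219 applies.

$12,219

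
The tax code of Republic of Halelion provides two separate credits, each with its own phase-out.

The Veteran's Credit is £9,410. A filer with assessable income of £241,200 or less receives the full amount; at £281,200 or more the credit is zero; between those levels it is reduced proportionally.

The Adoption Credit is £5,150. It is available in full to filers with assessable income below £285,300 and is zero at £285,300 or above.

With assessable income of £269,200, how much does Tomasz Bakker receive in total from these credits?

Veteran's Credit: £269,200 is £28,000 into a £40,000 phase-out range, leaving 12,000/40,000 of the credit: £9,410 × 12,000/40,000 = £2,823.
Adoption Credit: £269,200 is below the £285,300 cutoff, so the full £5,150 applies.
Total: £2,823 + £5,150 = £7,973.

£7,973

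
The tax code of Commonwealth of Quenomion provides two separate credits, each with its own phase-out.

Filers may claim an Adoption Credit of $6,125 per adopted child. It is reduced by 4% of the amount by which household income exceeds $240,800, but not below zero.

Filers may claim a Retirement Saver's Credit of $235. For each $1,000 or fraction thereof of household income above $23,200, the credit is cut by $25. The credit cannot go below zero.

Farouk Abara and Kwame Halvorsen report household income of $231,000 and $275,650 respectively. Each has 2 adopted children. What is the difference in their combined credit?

$1,394

Farouk ($231,000): Adoption Credit: base = 2 × $6,125 = $12,250. $231,000 is at or below the $240,800 threshold, so the full $12,250 applies. Retirement Saver's Credit: income exceeds $23,200 by $207,800 → 208 increments × $25 = $5,200 ≥ base, so the credit is $0. total $12,250 + $0 = $12,250
Kwame ($275,650): Adoption Credit: base = 2 × $6,125 = $12,250. 4% of the $34,850 excess over $240,800 is $1,394; credit = $12,250 − $1,394 = $10,856. Retirement Saver's Credit: income exceeds $23,200 by $252,450 → 253 increments × $25 = $6,325 ≥ base, so the credit is $0. total $10,856 + $0 = $10,856
Difference: |$12,250 − $10,856| = $1,394.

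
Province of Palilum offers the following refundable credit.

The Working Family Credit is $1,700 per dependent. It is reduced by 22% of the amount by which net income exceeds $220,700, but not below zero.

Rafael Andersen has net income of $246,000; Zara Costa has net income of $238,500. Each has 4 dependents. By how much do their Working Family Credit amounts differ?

$1,650

Rafael ($246,000): Working Family Credit: base = 4 × $1,700 = $6,800. 22% of the $25,300 excess over $220,700 is $5,566; credit = $6,800 − $5,566 = $1,234.
Zara ($238,500): Working Family Credit: base = 4 × $1,700 = $6,800. 22% of the $17,800 excess over $220,700 is $3,916; credit = $6,800 − $3,916 = $2,884.
Difference: |$1,234 − $2,884| = $1,650.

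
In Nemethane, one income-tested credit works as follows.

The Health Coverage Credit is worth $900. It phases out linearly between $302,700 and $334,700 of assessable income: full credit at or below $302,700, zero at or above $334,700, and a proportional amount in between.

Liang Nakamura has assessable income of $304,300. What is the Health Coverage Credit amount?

Health Coverage Credit: $304,300 is $1,600 into a $32,000 phase-out range, leaving 30,400/32,000 of the credit: $900 × 30,400/32,000 = $855.

$855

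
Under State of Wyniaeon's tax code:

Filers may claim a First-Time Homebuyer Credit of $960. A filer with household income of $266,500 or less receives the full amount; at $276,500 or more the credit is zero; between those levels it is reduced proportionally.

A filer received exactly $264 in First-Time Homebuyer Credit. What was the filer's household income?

$264 is 264/960 of the full $960, so 696/960 of the $10,000 range has been used: income = $266,500 + $10,000 × 696/960 = $273,750.

$273,750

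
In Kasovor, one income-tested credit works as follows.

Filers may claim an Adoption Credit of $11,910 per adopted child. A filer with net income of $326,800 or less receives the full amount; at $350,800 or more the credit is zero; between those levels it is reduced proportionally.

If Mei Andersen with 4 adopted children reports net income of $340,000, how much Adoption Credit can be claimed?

$21,438

Adoption Credit: base = 4 × $11,910 = $47,640. $340,000 is $13,200 into a $24,000 phase-out range, leaving 10,800/24,000 of the credit: $47,640 × 10,800/24,000 = $21,438.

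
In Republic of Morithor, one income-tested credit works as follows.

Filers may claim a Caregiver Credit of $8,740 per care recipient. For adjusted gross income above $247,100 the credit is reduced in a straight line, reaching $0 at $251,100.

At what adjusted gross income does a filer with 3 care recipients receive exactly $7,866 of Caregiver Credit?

$249,900

Full credit = 3 × $8,740 = $26,220.
$7,866 is 7,866/26,220 of the full $26,220, so 18,354/26,220 of the $4,000 range has been used: income = $247,100 + $4,000 × 18,354/26,220 = $249,900.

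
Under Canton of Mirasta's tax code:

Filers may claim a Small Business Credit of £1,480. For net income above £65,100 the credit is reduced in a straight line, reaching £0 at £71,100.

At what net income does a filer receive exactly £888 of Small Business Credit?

£67,500

£888 is 888/1,480 of the full £1,480, so 592/1,480 of the £6,000 range has been used: income = £65,100 + £6,000 × 592/1,480 = £67,500.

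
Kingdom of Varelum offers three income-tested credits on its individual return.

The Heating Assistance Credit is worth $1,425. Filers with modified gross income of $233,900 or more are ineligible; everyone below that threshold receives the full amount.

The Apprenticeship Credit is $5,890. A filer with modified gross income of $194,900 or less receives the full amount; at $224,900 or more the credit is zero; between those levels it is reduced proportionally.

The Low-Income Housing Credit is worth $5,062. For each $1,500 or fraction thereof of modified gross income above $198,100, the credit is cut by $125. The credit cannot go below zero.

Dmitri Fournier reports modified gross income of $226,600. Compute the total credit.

$4,112

Heating Assistance Credit: $226,600 is below the $233,900 cutoff, so the full $1,425 applies.
Apprenticeship Credit: $226,600 is at or above $224,900, so the credit is $0.
Low-Income Housing Credit: income exceeds $198,100 by $28,500, which is 19 full-or-partial $1,500 increments; reduction = 19 × $125 = $2,375, leaving $2,687.
Total: $1,425 + $0 + $2,687 = $4,112.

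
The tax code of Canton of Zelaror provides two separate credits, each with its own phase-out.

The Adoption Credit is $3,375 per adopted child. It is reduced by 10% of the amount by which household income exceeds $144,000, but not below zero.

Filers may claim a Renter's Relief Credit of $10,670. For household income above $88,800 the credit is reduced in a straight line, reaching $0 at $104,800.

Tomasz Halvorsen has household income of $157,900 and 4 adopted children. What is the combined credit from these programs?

$12,110

Adoption Credit: base = 4 × $3,375 = $13,500. 10% of the $13,900 excess over $144,000 is $1,390; credit = $13,500 − $1,390 = $12,110.
Renter's Relief Credit: $157,900 is at or above $104,800, so the credit is $0.
Total: $12,110 + $0 = $12,110.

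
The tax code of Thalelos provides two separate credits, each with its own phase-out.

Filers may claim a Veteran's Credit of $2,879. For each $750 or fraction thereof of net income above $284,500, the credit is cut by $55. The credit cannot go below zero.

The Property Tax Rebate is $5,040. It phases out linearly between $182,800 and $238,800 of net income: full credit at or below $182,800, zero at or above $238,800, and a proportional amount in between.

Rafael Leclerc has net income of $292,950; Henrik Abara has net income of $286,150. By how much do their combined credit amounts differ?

$495

Rafael ($292,950): Veteran's Credit: income exceeds $284,500 by $8,450, which is 12 full-or-partial $750 increments; reduction = 12 × $55 = $660, leaving $2,219. Property Tax Rebate: $292,950 is at or above $238,800, so the credit is $0. total $2,219 + $0 = $2,219
Henrik ($286,150): Veteran's Credit: income exceeds $284,500 by $1,650, which is 3 full-or-partial $750 increments; reduction = 3 × $55 = $165, leaving $2,714. Property Tax Rebate: $286,150 is at or above $238,800, so the credit is $0. total $2,714 + $0 = $2,714
Difference: |$2,219 − $2,714| = $495.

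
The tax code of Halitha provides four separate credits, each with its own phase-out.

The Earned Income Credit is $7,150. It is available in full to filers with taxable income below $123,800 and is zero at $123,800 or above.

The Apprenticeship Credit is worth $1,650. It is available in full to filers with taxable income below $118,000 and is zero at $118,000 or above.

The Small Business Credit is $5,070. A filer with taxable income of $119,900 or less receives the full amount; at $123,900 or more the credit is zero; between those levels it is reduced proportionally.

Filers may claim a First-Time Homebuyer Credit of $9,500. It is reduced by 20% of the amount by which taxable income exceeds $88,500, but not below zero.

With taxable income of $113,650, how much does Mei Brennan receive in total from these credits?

$18,340

Earned Income Credit: $113,650 is below the $123,800 cutoff, so the full $7,150 applies.
Apprenticeship Credit: $113,650 is below the $118,000 cutoff, so the full $1,650 applies.
Small Business Credit: $113,650 is at or below the $119,900 threshold, so the full $5,070 applies.
First-Time Homebuyer Credit: 20% of the $25,150 excess over $88,500 is $5,030; credit = $9,500 − $5,030 = $4,470.
Total: $7,150 + $1,650 + $5,070 + $4,470 = $18,340.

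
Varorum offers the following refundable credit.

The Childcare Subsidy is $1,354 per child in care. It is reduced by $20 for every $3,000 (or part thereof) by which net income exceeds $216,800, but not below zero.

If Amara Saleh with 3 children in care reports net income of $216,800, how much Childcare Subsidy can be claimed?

$4,062

Childcare Subsidy: base = 3 × $1,354 = $4,062. $216,800 is at or below the $216,800 threshold, so the full $4,062 applies.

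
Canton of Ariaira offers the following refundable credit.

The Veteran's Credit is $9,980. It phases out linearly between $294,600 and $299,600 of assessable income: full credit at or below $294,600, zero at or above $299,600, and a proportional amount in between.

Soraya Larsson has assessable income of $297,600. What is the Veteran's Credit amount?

Veteran's Credit: $297,600 is $3,000 into a $5,000 phase-out range, leaving 2,000/5,000 of the credit: $9,980 × 2,000/5,000 = $3,992.

$3,992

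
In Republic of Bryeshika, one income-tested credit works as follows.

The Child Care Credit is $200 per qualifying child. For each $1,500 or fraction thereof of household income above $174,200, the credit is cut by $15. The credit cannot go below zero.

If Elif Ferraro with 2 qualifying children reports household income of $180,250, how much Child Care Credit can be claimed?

Child Care Credit: base = 2 × $200 = $400. income exceeds $174,200 by $6,050, which is 5 full-or-partial $1,500 increments; reduction = 5 × $15 = $75, leaving $325.

$325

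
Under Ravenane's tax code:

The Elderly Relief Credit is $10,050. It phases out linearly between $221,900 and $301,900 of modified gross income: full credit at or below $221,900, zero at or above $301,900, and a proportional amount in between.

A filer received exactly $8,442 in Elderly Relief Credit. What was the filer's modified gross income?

$8,442 is 8,442/10,050 of the full $10,050, so 1,608/10,050 of the $80,000 range has been used: income = $221,900 + $80,000 × 1,608/10,050 = $234,700.

$234,700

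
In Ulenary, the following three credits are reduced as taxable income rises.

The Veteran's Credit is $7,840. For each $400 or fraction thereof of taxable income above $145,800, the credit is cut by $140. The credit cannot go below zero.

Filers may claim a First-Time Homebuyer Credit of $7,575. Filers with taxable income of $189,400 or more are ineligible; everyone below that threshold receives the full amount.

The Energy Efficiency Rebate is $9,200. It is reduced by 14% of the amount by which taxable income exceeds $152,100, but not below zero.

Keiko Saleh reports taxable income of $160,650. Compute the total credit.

$18,098

Veteran's Credit: income exceeds $145,800 by $14,850, which is 38 full-or-partial $400 increments; reduction = 38 × $140 = $5,320, leaving $2,520.
First-Time Homebuyer Credit: $160,650 is below the $189,400 cutoff, so the full $7,575 applies.
Energy Efficiency Rebate: 14% of the $8,550 excess over $152,100 is $1,197; credit = $9,200 − $1,197 = $8,003.
Total: $2,520 + $7,575 + $8,003 = $18,098.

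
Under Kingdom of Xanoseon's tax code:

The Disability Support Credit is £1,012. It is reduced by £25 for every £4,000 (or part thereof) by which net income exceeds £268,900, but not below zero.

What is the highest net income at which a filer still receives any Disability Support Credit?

£428,900

After 40 increments the reduction is 40 × £25 = £1,000, leaving £12; one more increment wipes it out. Increment 40 ends at excess 40 × £4,000 = £160,000, so the highest qualifying income is £268,900 + £160,000 = £428,900.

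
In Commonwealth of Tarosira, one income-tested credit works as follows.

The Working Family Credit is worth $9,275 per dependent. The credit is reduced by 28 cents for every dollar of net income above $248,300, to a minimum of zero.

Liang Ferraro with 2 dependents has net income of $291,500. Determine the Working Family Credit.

Working Family Credit: base = 2 × $9,275 = $18,550. 28% of the $43,200 excess over $248,300 is $12,096; credit = $18,550 − $12,096 = $6,454.

$6,454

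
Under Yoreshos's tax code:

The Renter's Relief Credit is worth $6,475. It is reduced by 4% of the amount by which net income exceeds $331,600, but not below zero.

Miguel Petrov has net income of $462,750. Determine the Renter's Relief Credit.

$1,229

Renter's Relief Credit: 4% of the $131,150 excess over $331,600 is $5,246; credit = $6,475 − $5,246 = $1,229.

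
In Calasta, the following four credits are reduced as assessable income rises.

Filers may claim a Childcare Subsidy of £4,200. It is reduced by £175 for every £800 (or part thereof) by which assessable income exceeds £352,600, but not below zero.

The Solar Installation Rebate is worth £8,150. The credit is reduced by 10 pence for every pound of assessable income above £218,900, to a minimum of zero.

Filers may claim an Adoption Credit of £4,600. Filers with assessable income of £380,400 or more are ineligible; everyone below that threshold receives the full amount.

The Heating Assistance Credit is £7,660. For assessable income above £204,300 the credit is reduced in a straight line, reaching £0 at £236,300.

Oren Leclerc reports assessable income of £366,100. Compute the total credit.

£5,825

Childcare Subsidy: income exceeds £352,600 by £13,500, which is 17 full-or-partial £800 increments; reduction = 17 × £175 = £2,975, leaving £1,225.
Solar Installation Rebate: 10% of the £147,200 excess over £218,900 is £14,720 ≥ base, so the credit is £0.
Adoption Credit: £366,100 is below the £380,400 cutoff, so the full £4,600 applies.
Heating Assistance Credit: £366,100 is at or above £236,300, so the credit is £0.
Total: £1,225 + £0 + £4,600 + £0 = £5,825.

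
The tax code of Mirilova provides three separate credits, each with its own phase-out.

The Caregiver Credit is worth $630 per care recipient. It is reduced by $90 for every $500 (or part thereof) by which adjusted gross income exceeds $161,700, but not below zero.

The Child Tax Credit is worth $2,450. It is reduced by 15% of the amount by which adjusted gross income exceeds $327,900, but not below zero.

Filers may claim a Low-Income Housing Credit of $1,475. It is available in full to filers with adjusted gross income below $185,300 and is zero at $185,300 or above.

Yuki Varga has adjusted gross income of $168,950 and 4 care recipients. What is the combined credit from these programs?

$5,095

Caregiver Credit: base = 4 × $630 = $2,520. income exceeds $161,700 by $7,250, which is 15 full-or-partial $500 increments; reduction = 15 × $90 = $1,350, leaving $1,170.
Child Tax Credit: $168,950 is at or below the $327,900 threshold, so the full $2,450 applies.
Low-Income Housing Credit: $168,950 is below the $185,300 cutoff, so the full $1,475 applies.
Total: $1,170 + $2,450 + $1,475 = $5,095.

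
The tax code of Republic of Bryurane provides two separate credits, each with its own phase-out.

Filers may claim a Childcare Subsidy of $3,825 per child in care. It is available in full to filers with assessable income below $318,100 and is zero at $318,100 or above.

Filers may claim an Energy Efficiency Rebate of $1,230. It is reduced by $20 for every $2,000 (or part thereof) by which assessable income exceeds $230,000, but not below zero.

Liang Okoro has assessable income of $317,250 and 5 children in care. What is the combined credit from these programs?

$19,475

Childcare Subsidy: base = 5 × $3,825 = $19,125. $317,250 is below the $318,100 cutoff, so the full $19,125 applies.
Energy Efficiency Rebate: income exceeds $230,000 by $87,250, which is 44 full-or-partial $2,000 increments; reduction = 44 × $20 = $880, leaving $350.
Total: $19,125 + $350 = $19,475.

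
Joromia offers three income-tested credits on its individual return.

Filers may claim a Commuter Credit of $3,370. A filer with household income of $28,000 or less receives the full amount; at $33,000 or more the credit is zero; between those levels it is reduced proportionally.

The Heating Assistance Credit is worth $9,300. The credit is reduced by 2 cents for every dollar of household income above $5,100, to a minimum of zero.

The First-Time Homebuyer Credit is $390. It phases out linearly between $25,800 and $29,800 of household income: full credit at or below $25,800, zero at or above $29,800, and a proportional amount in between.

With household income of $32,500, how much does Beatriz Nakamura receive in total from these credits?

$9,089

Commuter Credit: $32,500 is $4,500 into a $5,000 phase-out range, leaving 500/5,000 of the credit: $3,370 × 500/5,000 = $337.
Heating Assistance Credit: 2% of the $27,400 excess over $5,100 is $548; credit = $9,300 − $548 = $8,752.
First-Time Homebuyer Credit: $32,500 is at or above $29,800, so the credit is $0.
Total: $337 + $8,752 + $0 = $9,089.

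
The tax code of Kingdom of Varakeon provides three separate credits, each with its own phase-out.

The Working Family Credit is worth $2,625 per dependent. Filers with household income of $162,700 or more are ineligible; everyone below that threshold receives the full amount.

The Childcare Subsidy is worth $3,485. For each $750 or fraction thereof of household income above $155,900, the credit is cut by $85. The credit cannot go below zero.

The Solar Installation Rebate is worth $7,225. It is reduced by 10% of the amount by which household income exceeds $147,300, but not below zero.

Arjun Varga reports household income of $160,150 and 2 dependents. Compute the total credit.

Working Family Credit: base = 2 × $2,625 = $5,250. $160,150 is below the $162,700 cutoff, so the full $5,250 applies.
Childcare Subsidy: income exceeds $155,900 by $4,250, which is 6 full-or-partial $750 increments; reduction = 6 × $85 = $510, leaving $2,975.
Solar Installation Rebate: 10% of the $12,850 excess over $147,300 is $1,285; credit = $7,225 − $1,285 = $5,940.
Total: $5,250 + $2,975 + $5,940 = $14,165.

$14,165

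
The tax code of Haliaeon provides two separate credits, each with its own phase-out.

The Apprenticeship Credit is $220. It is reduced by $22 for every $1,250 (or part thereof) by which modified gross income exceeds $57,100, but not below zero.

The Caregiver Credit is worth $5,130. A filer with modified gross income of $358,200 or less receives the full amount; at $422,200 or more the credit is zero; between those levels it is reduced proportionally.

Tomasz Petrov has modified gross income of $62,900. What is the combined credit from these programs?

Apprenticeship Credit: income exceeds $57,100 by $5,800, which is 5 full-or-partial $1,250 increments; reduction = 5 × $22 = $110, leaving $110.
Caregiver Credit: $62,900 is at or below the $358,200 threshold, so the full $5,130 applies.
Total: $110 + $5,130 = $5,240.

$5,240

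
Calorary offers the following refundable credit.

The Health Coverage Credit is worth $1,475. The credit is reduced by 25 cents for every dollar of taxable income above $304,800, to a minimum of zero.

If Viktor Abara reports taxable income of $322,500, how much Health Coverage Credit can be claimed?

Health Coverage Credit: 25% of the $17,700 excess over $304,800 is $4,425 ≥ base, so the credit is $0.

$0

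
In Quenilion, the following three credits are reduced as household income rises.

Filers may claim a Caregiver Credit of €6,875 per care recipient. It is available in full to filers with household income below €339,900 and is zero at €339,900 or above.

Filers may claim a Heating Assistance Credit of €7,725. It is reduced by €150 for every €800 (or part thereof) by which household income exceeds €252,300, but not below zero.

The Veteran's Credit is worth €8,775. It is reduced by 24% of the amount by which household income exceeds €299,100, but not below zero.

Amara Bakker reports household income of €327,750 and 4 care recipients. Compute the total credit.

Caregiver Credit: base = 4 × €6,875 = €27,500. €327,750 is below the €339,900 cutoff, so the full €27,500 applies.
Heating Assistance Credit: income exceeds €252,300 by €75,450 → 95 increments × €150 = €14,250 ≥ base, so the credit is €0.
Veteran's Credit: 24% of the €28,650 excess over €299,100 is €6,876; credit = €8,775 − €6,876 = €1,899.
Total: €27,500 + €0 + €1,899 = €29,399.

€29,399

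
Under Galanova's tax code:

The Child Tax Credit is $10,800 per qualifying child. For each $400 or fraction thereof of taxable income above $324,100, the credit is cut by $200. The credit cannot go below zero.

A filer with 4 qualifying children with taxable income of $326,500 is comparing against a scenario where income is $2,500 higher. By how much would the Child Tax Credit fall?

At $326,500 — base = 4 × $10,800 = $43,200. income exceeds $324,100 by $2,400, which is 6 full-or-partial $400 increments; reduction = 6 × $200 = $1,200, leaving $42,000.
At $329,000 — base = 4 × $10,800 = $43,200. income exceeds $324,100 by $4,900, which is 13 full-or-partial $400 increments; reduction = 13 × $200 = $2,600, leaving $40,600.
Lost: $42,000 − $40,600 = $1,400.

$1,400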